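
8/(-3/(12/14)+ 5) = 16/3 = 5.33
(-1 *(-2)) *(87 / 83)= 174 / 83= 2.10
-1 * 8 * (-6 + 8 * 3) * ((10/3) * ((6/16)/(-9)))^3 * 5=625/324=1.93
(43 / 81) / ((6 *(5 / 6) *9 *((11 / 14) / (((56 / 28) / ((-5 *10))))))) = -602 / 1002375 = -0.00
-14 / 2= -7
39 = 39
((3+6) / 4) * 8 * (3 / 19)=54 / 19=2.84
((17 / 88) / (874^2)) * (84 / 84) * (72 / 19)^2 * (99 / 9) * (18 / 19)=0.00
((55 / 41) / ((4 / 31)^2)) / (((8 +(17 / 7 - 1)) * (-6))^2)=235445 / 9351936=0.03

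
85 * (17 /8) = 1445 /8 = 180.62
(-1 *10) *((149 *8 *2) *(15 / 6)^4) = -931250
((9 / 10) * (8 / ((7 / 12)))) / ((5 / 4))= 1728 / 175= 9.87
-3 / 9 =-1 / 3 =-0.33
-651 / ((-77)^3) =0.00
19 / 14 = 1.36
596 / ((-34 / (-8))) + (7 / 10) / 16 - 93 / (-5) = 432151 / 2720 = 158.88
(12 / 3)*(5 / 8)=5 / 2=2.50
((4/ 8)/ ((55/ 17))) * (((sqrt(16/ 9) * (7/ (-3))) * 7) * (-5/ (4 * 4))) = 833/ 792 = 1.05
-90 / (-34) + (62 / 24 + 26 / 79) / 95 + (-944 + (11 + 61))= -1330949803 / 1531020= -869.32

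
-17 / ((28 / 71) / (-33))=39831 / 28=1422.54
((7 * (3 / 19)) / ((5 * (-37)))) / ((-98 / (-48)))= -72 / 24605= -0.00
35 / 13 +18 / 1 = 20.69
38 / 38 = 1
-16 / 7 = -2.29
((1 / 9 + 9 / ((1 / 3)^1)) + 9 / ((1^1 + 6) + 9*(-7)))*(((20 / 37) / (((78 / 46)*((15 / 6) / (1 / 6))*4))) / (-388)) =-312409 / 846544608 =-0.00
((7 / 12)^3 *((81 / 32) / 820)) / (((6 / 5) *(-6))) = -343 / 4030464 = -0.00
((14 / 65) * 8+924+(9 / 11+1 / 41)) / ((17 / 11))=599.54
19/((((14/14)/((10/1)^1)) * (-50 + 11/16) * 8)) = -380/789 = -0.48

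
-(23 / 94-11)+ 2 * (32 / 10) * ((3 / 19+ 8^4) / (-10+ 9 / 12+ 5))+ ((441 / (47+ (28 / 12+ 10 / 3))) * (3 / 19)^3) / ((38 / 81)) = -1013031933266683 / 164519836820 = -6157.51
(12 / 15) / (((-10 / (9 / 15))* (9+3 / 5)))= -1 / 200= -0.00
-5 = -5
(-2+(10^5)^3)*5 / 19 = 4999999999999990 / 19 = 263157894736841.58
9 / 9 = 1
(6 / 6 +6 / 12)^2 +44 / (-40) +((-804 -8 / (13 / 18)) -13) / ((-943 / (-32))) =-6607643 / 245180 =-26.95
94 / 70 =47 / 35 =1.34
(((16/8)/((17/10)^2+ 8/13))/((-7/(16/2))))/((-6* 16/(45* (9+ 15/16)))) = 258375/85064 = 3.04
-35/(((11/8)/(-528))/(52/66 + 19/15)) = 303744/11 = 27613.09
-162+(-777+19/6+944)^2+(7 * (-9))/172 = 11143405/387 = 28794.33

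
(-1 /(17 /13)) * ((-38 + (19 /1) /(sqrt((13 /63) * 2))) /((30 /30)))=494 /17 - 57 * sqrt(182) /34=6.44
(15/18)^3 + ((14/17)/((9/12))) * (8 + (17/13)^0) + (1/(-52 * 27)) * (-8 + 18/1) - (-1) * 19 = 468671/15912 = 29.45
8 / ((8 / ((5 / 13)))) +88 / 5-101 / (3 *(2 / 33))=-69877 / 130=-537.52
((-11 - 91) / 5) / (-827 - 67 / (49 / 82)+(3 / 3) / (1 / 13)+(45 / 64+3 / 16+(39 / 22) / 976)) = 0.02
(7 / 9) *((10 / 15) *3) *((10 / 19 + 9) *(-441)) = -124166 / 19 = -6535.05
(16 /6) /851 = 8 /2553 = 0.00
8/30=4/15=0.27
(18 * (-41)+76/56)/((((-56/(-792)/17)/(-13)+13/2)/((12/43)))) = -2707657524/85608313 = -31.63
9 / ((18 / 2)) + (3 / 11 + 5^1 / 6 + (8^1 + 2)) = 799 / 66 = 12.11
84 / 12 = 7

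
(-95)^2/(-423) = -9025/423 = -21.34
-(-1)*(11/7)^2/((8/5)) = 605/392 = 1.54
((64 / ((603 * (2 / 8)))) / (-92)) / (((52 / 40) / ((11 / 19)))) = -7040 / 3425643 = -0.00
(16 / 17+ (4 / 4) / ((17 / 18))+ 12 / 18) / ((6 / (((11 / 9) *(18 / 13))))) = 88 / 117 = 0.75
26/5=5.20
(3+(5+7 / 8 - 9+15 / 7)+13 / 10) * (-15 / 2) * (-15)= 41805 / 112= 373.26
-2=-2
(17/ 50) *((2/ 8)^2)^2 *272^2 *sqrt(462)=4913 *sqrt(462)/ 50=2112.02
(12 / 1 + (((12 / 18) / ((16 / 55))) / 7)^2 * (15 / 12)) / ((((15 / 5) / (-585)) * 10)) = -17808401 / 75264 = -236.61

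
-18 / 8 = -9 / 4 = -2.25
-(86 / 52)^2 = -1849 / 676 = -2.74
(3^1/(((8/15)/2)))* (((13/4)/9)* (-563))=-36595/16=-2287.19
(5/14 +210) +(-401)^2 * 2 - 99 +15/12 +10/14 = 9008029/28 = 321715.32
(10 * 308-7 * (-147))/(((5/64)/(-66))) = -17356416/5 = -3471283.20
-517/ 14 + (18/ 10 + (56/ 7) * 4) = -219/ 70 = -3.13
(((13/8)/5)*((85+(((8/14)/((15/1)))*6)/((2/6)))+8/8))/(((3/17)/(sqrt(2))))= 335257*sqrt(2)/2100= 225.77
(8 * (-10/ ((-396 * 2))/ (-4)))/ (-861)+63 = 10740119/ 170478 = 63.00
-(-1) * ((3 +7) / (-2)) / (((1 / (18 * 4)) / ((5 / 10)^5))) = -45 / 4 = -11.25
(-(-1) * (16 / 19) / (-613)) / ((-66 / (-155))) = -1240 / 384351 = -0.00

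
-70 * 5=-350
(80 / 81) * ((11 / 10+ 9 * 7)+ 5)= 5528 / 81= 68.25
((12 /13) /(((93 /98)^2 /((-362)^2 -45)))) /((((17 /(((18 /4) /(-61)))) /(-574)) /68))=17331783919296 /762073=22742944.47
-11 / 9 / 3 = -11 / 27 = -0.41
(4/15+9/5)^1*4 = 124/15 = 8.27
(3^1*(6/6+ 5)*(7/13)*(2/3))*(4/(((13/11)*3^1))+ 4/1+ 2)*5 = 38920/169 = 230.30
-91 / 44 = -2.07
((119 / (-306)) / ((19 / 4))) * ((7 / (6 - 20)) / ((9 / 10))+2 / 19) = 1078 / 29241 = 0.04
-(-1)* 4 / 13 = 4 / 13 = 0.31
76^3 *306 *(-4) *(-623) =334742026752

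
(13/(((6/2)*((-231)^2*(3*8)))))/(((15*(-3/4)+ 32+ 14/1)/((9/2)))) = 13/29668716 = 0.00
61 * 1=61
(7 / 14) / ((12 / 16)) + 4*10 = 122 / 3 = 40.67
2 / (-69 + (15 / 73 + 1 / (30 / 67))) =-4380 / 145769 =-0.03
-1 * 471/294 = -157/98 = -1.60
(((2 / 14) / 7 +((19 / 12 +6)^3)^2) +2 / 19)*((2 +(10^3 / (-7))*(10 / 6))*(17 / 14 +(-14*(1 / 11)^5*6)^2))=-30415651116541497204405030959 / 557863237195084541952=-54521698.31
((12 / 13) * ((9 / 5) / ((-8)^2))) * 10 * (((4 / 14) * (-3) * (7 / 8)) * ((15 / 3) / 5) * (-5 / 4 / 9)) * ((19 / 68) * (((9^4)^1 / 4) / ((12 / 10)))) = 9349425 / 905216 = 10.33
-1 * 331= -331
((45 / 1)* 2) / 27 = 10 / 3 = 3.33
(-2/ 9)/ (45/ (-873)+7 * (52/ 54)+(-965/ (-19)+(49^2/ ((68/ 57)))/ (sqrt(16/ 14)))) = 1169984728237056/ 324343538717604492631 - 10241689594396176 * sqrt(14)/ 324343538717604492631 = -0.00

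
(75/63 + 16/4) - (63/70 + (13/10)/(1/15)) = -1597/105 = -15.21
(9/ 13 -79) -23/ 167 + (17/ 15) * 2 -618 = -22605931/ 32565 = -694.18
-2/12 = -1/6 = -0.17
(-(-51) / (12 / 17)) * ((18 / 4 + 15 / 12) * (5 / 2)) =33235 / 32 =1038.59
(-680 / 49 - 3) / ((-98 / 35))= 4135 / 686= 6.03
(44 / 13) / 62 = 22 / 403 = 0.05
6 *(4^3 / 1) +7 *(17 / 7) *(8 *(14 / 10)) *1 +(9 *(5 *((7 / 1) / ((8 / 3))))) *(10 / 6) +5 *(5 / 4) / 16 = 246933 / 320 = 771.67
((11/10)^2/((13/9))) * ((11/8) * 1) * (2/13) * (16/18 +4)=14641/16900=0.87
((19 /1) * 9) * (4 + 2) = 1026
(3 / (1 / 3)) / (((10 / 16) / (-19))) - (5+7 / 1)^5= -1245528 / 5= -249105.60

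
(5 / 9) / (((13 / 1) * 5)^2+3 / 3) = 5 / 38034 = 0.00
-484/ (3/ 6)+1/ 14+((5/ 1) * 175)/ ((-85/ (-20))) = -181367/ 238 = -762.05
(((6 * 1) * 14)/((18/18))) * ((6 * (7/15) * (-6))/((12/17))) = -9996/5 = -1999.20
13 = 13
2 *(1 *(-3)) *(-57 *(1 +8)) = 3078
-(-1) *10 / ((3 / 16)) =160 / 3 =53.33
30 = 30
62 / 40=31 / 20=1.55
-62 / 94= -31 / 47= -0.66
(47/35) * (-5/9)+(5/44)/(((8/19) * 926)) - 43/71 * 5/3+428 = 621457900519/1457983296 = 426.24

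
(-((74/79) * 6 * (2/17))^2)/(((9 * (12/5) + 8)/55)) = -1465200/1803649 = -0.81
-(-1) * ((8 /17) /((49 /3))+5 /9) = 4381 /7497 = 0.58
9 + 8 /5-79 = -342 /5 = -68.40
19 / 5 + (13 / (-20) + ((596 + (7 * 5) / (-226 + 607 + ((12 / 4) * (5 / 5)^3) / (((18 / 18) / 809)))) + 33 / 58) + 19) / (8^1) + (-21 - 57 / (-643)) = 25030577071 / 418886208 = 59.76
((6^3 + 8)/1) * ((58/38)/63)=5.43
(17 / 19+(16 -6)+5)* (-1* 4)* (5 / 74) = -3020 / 703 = -4.30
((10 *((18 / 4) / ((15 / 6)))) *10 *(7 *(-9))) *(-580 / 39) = 2192400 / 13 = 168646.15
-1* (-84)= 84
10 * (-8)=-80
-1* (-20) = 20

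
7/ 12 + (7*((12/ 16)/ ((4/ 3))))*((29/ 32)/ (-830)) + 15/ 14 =14728993/ 8924160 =1.65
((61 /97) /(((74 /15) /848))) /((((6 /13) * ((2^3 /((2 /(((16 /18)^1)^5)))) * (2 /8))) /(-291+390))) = 1228476358395 /29401088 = 41783.36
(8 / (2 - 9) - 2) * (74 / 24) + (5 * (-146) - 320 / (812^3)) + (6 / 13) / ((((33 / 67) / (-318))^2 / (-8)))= -121576771265914345 / 78952900026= -1539864.54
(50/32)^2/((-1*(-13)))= 625/3328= 0.19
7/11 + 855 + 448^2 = 2217156/11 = 201559.64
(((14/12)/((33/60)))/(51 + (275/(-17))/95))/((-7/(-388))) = 626620/270897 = 2.31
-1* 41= -41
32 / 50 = 16 / 25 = 0.64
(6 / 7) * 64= 384 / 7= 54.86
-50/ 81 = -0.62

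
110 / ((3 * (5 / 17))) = 374 / 3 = 124.67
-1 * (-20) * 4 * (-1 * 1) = -80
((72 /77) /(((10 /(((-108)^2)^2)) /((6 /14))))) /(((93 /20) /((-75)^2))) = 110199605760000 /16709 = 6595224475.43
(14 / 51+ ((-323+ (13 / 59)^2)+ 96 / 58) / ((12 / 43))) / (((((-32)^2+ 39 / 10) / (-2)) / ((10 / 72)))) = 0.31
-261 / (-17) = 261 / 17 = 15.35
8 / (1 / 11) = 88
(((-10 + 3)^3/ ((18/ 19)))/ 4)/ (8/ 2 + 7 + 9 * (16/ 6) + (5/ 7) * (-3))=-45619/ 16560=-2.75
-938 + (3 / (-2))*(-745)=359 / 2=179.50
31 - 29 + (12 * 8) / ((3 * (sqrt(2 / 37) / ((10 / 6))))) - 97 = -95 + 80 * sqrt(74) / 3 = 134.40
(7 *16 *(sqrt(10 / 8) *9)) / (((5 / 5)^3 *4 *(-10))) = -28.17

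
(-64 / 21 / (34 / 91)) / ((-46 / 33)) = 2288 / 391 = 5.85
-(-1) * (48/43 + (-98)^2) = 413020/43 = 9605.12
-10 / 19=-0.53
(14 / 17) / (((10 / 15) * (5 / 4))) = 84 / 85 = 0.99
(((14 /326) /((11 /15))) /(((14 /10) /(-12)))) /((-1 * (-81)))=-100 /16137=-0.01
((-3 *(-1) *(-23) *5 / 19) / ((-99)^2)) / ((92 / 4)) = -5 / 62073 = -0.00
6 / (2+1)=2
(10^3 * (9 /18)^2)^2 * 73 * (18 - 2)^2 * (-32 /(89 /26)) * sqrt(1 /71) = -971776000000 * sqrt(71) /6319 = -1295826890.64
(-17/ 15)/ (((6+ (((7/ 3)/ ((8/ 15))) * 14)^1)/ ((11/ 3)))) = -748/ 12105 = -0.06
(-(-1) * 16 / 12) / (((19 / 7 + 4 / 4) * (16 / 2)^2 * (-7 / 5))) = -5 / 1248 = -0.00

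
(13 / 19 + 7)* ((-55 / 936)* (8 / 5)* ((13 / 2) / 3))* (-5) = 7.83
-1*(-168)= 168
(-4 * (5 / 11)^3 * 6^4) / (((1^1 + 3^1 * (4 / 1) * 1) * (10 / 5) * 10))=-32400 / 17303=-1.87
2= 2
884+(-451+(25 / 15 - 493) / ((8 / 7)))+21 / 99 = 145 / 44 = 3.30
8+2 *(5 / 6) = 29 / 3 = 9.67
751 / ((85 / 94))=70594 / 85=830.52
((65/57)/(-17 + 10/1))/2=-65/798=-0.08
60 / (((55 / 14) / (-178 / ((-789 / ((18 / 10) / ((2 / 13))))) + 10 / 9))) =2485784 / 43395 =57.28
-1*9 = -9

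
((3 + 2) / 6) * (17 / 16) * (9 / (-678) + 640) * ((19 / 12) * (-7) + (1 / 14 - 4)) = -15502916845 / 1822464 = -8506.57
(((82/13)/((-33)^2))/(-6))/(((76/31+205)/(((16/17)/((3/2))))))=-40672/13929681051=-0.00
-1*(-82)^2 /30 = -3362 /15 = -224.13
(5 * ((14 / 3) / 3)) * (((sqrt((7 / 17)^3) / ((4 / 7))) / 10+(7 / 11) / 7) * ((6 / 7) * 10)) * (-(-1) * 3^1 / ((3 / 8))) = 1960 * sqrt(119) / 867+1600 / 33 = 73.15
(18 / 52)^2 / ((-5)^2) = 81 / 16900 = 0.00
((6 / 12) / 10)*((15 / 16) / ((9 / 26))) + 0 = 13 / 96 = 0.14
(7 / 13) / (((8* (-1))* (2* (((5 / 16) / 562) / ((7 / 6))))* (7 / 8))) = -15736 / 195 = -80.70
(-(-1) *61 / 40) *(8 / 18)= 61 / 90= 0.68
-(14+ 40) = -54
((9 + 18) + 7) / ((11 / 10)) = 340 / 11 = 30.91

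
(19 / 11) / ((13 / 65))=8.64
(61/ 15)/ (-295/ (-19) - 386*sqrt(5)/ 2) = -4250053*sqrt(5)/ 1007211300 - 68381/ 201442260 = -0.01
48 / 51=16 / 17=0.94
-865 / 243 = -3.56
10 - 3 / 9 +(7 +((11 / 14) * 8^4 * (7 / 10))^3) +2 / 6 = 1429150369869 / 125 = 11433202958.95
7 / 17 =0.41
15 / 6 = 5 / 2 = 2.50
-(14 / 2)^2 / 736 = -49 / 736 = -0.07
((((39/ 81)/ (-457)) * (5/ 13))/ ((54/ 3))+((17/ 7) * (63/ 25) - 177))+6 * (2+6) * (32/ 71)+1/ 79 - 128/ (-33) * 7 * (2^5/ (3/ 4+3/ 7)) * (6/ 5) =2771367374617469/ 3768454606950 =735.41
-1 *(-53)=53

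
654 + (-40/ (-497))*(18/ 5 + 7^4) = 421222/ 497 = 847.53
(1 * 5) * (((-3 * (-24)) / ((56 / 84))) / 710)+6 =480 / 71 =6.76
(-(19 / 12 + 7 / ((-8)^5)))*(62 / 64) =-4824437 / 3145728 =-1.53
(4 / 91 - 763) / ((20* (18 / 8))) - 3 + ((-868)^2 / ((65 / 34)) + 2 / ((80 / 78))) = 2151680639 / 5460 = 394080.70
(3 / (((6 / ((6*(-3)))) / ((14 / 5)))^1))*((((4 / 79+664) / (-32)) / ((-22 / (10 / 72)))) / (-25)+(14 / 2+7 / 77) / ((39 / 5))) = -3166919 / 139040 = -22.78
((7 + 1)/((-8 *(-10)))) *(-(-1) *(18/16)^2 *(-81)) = -6561/640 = -10.25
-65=-65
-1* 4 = -4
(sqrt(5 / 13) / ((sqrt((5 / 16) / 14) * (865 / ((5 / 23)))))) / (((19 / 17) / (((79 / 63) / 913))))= 5372 * sqrt(182) / 56530420947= 0.00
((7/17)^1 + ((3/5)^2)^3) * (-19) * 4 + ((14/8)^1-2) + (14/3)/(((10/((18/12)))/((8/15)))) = -34.72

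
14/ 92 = 7/ 46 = 0.15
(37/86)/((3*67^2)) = 37/1158162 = 0.00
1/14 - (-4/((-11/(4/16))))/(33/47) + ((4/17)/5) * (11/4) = 0.07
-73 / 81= -0.90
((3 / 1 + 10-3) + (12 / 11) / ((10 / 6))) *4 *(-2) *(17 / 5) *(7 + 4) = -79696 / 25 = -3187.84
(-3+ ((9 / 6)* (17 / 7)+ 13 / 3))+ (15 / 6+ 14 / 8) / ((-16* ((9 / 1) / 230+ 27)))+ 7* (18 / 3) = 65426779 / 1393056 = 46.97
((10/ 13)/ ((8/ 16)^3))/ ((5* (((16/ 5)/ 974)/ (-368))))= -1792160/ 13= -137858.46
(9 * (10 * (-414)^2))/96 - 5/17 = 10926475/68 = 160683.46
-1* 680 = -680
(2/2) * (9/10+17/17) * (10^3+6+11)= 19323/10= 1932.30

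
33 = 33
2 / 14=1 / 7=0.14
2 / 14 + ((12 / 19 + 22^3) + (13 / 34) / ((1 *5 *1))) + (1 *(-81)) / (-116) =13965605807 / 1311380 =10649.55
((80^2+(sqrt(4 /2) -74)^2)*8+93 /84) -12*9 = 2657679 /28 -1184*sqrt(2) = 93242.68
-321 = -321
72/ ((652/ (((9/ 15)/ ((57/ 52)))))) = 0.06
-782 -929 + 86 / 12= -10223 / 6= -1703.83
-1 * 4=-4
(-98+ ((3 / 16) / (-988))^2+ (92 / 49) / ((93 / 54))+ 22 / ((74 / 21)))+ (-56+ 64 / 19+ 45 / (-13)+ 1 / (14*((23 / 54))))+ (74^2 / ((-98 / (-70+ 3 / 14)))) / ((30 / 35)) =4266665886194534447 / 969086275842048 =4402.77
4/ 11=0.36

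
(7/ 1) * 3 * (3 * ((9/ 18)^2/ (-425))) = -63/ 1700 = -0.04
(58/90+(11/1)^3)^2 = 3590885776/2025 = 1773276.93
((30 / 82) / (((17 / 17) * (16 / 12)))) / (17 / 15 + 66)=675 / 165148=0.00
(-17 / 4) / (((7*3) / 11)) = -187 / 84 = -2.23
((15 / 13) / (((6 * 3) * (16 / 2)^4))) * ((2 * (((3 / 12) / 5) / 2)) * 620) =155 / 319488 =0.00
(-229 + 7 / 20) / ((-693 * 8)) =4573 / 110880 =0.04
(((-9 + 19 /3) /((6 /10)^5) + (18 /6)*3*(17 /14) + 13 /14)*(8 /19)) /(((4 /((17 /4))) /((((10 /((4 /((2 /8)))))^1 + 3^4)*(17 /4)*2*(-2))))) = 21606775481 /1551312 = 13928.07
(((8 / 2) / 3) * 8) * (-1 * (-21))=224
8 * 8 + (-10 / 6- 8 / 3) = 179 / 3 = 59.67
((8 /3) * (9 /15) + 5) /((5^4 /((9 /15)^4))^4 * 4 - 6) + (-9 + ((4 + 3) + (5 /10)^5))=-14668330550193723213273717 /7450580596923807462573920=-1.97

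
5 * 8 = 40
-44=-44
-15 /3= -5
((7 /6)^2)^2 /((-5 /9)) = -2401 /720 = -3.33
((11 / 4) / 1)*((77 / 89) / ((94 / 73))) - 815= -27211329 / 33464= -813.15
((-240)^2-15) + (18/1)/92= 2648919/46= 57585.20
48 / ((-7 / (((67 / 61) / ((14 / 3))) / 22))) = -2412 / 32879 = -0.07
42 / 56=3 / 4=0.75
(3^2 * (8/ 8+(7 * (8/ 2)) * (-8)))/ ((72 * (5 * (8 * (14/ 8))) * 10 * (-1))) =223/ 5600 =0.04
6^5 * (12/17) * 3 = 279936/17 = 16466.82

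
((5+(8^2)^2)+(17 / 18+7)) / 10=410.89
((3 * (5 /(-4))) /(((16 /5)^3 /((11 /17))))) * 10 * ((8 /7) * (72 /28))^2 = -8353125 /1306144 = -6.40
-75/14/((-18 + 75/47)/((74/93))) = 43475/167307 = 0.26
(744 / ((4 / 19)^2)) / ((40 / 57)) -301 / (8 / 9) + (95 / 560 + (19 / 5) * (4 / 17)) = 56128019 / 2380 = 23583.20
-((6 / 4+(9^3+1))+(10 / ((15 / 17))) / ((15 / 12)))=-22217 / 30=-740.57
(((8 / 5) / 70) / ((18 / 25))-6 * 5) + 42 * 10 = 24572 / 63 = 390.03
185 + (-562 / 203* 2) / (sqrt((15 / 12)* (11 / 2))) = 185 - 2248* sqrt(110) / 11165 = 182.89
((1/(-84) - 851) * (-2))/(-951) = -71485/39942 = -1.79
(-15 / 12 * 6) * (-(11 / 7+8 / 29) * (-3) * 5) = -84375 / 406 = -207.82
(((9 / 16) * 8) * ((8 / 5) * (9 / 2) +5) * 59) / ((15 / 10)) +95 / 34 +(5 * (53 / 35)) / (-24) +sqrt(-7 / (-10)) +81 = sqrt(70) / 10 +32028307 / 14280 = 2243.72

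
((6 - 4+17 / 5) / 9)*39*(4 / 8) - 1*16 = -43 / 10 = -4.30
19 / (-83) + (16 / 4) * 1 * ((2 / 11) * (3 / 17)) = -1561 / 15521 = -0.10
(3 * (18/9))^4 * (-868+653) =-278640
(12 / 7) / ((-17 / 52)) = -624 / 119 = -5.24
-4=-4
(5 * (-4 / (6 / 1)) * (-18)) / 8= 15 / 2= 7.50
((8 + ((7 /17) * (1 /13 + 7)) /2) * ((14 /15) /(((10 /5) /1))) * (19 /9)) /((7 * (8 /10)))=19855 /11934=1.66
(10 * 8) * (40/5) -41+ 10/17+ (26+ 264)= 15123/17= 889.59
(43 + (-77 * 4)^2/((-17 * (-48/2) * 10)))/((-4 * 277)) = -8447/141270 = -0.06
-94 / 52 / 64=-47 / 1664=-0.03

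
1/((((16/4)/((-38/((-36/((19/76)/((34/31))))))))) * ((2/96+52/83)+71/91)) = 4448717/105580812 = 0.04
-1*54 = -54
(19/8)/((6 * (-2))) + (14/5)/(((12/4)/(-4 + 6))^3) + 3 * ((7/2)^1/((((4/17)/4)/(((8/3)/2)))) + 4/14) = 7242143/30240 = 239.49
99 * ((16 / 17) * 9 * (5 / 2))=35640 / 17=2096.47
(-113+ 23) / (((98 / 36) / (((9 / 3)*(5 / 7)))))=-24300 / 343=-70.85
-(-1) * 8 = 8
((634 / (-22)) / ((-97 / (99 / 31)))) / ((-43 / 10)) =-28530 / 129301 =-0.22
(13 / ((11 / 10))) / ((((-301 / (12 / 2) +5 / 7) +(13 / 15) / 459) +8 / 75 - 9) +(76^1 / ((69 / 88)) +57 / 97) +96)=139779958500 / 1598743735963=0.09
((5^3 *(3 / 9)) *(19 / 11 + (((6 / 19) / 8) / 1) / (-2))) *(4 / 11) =356875 / 13794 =25.87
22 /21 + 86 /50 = 1453 /525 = 2.77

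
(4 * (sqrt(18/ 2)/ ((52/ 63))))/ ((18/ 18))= 189/ 13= 14.54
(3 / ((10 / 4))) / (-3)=-2 / 5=-0.40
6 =6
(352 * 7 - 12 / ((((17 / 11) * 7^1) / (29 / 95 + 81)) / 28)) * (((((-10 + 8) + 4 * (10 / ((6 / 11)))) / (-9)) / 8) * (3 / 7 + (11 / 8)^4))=7592067835 / 31256064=242.90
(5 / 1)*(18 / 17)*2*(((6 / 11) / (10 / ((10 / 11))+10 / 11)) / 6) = 180 / 2227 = 0.08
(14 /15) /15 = 14 /225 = 0.06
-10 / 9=-1.11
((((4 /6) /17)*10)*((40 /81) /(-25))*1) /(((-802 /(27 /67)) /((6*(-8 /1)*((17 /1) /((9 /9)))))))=-256 /80601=-0.00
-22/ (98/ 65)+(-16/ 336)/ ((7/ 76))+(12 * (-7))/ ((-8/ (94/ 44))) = 47365/ 6468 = 7.32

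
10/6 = 5/3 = 1.67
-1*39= -39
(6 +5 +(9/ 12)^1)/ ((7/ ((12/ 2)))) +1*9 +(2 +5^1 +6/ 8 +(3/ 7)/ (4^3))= 1717/ 64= 26.83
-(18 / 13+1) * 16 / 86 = -248 / 559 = -0.44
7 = 7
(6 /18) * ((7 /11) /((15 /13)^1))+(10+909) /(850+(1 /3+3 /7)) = 11178811 /8843670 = 1.26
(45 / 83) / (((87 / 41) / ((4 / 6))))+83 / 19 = 207571 / 45733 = 4.54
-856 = -856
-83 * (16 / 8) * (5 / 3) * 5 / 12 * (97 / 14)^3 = -1893796475 / 49392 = -38342.17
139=139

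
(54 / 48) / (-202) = -9 / 1616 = -0.01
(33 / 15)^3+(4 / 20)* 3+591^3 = 25803135281 / 125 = 206425082.25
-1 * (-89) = 89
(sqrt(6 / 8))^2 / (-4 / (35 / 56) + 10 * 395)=0.00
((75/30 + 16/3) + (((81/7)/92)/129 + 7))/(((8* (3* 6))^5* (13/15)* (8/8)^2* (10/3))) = 1232375/14860002300788736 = 0.00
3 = 3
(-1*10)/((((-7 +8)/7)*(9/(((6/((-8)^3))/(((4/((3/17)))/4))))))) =35/2176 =0.02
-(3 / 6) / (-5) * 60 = 6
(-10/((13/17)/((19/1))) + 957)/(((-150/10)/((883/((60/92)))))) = -187066199/2925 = -63954.26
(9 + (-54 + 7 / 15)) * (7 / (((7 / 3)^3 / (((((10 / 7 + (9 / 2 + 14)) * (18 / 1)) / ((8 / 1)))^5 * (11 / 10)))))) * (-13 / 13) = 1650384853836095818683 / 337323212800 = 4892592004.38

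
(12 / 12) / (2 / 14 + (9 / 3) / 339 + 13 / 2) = 1582 / 10523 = 0.15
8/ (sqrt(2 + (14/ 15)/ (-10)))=40 *sqrt(429)/ 143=5.79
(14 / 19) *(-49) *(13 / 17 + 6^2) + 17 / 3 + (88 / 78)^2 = -648719485 / 491283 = -1320.46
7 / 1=7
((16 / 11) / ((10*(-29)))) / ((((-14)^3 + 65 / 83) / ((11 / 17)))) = 664 / 561248455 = 0.00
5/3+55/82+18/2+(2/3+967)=979.00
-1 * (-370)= 370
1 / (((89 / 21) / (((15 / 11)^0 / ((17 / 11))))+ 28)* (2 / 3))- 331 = -5282729 / 15962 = -330.96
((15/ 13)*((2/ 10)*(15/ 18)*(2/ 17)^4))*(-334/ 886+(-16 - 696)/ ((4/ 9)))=-28394120/ 480997439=-0.06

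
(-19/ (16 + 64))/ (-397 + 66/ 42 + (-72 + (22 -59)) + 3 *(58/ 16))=133/ 276390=0.00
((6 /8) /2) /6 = 1 /16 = 0.06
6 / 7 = 0.86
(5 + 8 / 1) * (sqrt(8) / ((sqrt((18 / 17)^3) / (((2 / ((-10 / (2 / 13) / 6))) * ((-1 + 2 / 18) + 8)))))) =-4352 * sqrt(17) / 405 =-44.31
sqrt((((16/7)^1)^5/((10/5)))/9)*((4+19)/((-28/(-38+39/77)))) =8499328*sqrt(14)/554631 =57.34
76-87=-11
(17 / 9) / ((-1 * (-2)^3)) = 17 / 72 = 0.24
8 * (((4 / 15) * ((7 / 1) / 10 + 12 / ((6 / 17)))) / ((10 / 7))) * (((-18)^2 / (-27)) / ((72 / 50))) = -19432 / 45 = -431.82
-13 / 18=-0.72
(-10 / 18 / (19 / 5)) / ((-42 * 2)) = 25 / 14364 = 0.00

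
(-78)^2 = 6084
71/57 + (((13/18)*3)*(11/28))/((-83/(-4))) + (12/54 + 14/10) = 2889979/993510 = 2.91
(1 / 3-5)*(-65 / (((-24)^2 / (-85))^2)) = 3287375 / 497664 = 6.61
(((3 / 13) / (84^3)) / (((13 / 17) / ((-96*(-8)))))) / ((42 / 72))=272 / 405769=0.00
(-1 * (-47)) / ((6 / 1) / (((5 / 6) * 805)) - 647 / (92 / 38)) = -378350 / 2151203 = -0.18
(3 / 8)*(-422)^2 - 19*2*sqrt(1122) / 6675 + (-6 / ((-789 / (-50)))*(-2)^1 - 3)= 35125891 / 526 - 38*sqrt(1122) / 6675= 66779.07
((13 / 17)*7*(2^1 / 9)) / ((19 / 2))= 364 / 2907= 0.13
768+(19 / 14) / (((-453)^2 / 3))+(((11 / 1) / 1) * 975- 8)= 10998518389 / 957642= 11485.00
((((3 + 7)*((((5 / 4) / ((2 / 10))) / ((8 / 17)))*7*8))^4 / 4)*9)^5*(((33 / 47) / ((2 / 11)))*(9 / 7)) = 7751810182595274318030278935555566699029269202525678494897221071369131095707416534423828125 / 100931731456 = 76802508693458654283984610000000000000000000000000000000000000000000000000000000.00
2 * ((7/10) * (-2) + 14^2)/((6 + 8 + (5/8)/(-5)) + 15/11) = 171248/6705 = 25.54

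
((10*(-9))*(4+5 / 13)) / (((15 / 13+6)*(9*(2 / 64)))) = -6080 / 31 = -196.13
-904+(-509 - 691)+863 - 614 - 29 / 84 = -155849 / 84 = -1855.35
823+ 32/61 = 50235/61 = 823.52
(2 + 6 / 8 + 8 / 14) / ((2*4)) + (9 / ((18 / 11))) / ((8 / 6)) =1017 / 224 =4.54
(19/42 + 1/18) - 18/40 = 73/1260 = 0.06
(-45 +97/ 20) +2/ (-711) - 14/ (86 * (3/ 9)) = -24850459/ 611460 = -40.64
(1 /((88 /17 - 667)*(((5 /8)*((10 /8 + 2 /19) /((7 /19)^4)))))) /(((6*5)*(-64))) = 40817 /2384571818100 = 0.00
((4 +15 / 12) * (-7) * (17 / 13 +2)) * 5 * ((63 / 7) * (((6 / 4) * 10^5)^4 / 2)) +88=-18000035156249999999998856 / 13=-1384618088942307692307604.00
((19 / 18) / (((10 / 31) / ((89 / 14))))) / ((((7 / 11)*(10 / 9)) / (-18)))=-5189679 / 9800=-529.56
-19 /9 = -2.11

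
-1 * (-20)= 20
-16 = -16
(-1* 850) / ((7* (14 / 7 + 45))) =-850 / 329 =-2.58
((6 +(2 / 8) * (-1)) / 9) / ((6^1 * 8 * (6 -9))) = -0.00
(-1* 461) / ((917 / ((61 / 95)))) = -28121 / 87115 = -0.32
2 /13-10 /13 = -8 /13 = -0.62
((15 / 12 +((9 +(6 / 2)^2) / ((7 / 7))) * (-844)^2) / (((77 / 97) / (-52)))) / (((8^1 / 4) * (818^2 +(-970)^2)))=-4974955109 / 19072592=-260.84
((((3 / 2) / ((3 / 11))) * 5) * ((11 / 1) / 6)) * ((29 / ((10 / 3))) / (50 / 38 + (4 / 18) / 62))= 18601209 / 55952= 332.45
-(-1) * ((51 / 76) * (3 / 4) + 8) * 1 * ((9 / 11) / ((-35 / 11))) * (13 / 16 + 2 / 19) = -1298187 / 646912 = -2.01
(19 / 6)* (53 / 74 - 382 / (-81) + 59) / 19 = 386207 / 35964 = 10.74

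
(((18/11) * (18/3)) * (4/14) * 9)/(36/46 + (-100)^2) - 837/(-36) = 823668873/35422772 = 23.25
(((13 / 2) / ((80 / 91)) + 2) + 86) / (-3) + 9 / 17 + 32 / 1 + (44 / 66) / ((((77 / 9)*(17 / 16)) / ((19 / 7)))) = 4092811 / 4398240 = 0.93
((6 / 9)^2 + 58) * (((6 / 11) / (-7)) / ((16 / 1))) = -263 / 924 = -0.28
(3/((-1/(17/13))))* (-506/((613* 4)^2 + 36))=12903/39080210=0.00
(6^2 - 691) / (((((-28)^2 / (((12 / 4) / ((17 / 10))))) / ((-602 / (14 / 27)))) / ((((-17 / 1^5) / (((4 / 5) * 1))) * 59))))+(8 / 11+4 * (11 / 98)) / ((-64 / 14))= -37015151563 / 17248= -2146054.71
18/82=9/41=0.22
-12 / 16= -3 / 4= -0.75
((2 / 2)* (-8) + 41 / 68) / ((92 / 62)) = -15593 / 3128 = -4.98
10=10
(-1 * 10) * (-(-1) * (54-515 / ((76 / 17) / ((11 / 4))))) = 399445 / 152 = 2627.93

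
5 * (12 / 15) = 4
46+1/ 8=369/ 8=46.12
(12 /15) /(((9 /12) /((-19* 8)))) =-2432 /15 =-162.13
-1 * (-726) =726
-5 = -5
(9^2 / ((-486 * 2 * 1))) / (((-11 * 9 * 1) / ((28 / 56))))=1 / 2376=0.00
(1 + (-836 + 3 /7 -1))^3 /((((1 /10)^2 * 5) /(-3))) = 12005938502940 /343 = 35002736160.17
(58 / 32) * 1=29 / 16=1.81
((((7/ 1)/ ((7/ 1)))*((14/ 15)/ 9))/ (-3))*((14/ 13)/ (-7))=28/ 5265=0.01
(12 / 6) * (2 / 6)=0.67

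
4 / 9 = 0.44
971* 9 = 8739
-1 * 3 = -3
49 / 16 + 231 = 3745 / 16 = 234.06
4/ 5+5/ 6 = 49/ 30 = 1.63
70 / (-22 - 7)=-70 / 29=-2.41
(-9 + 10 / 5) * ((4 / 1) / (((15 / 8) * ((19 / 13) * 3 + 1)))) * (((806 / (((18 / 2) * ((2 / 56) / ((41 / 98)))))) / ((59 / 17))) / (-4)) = 58425328 / 278775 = 209.58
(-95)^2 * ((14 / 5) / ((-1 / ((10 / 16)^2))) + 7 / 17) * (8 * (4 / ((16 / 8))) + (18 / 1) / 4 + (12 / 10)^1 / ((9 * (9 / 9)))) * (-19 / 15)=1575162491 / 9792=160862.18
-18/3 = -6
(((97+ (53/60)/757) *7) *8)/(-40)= -30840551/227100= -135.80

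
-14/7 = -2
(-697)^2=485809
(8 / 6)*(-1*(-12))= 16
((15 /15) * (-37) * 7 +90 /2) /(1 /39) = -8346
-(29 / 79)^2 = -841 / 6241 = -0.13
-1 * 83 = -83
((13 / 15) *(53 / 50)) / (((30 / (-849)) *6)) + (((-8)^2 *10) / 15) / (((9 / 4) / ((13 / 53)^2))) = -1210515449 / 379215000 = -3.19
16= 16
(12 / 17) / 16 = 3 / 68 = 0.04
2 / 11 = 0.18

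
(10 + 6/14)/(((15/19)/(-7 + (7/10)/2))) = -26353/300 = -87.84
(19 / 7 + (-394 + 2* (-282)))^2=44715969 / 49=912570.80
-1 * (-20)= 20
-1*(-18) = 18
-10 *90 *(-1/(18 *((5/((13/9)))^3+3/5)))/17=274625/3928836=0.07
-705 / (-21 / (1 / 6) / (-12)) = -470 / 7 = -67.14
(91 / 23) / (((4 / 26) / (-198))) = -117117 / 23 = -5092.04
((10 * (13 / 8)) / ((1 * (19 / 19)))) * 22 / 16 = 715 / 32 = 22.34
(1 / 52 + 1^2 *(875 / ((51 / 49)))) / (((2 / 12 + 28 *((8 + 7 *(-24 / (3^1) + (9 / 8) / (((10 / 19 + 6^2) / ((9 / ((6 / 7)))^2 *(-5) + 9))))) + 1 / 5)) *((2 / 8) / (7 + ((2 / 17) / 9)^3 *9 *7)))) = -172415150819697520 / 33777057965706081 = -5.10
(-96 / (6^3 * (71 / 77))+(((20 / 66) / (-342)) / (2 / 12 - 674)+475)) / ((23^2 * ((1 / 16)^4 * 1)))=1865696498221056 / 31736866733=58786.41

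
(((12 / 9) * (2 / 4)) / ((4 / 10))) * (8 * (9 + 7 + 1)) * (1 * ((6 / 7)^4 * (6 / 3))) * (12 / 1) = 7050240 / 2401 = 2936.38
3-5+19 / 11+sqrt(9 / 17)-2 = -25 / 11+3*sqrt(17) / 17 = -1.55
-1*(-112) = 112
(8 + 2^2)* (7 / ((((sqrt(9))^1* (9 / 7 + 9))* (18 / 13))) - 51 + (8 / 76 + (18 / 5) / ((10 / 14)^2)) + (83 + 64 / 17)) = 6764151643 / 13081500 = 517.08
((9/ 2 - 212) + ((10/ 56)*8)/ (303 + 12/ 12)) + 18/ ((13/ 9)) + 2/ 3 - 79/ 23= -188783695/ 954408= -197.80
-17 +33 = 16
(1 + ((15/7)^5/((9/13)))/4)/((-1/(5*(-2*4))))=11641030/16807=692.63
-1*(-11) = 11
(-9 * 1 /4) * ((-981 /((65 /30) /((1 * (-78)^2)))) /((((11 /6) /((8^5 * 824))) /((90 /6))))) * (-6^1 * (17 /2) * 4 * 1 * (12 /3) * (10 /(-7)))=122901856671655526400 /77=1596128008722799044.16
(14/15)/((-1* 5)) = -14/75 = -0.19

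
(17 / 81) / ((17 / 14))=14 / 81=0.17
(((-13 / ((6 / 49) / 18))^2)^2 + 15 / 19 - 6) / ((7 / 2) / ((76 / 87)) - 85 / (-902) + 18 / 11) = 182849119646928768 / 78659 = 2324579763878.63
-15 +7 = -8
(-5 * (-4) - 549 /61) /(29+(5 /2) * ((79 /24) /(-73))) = 38544 /101221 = 0.38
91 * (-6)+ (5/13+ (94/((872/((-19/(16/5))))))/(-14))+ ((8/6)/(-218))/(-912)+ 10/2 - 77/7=-551.57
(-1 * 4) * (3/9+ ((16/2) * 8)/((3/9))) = -2308/3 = -769.33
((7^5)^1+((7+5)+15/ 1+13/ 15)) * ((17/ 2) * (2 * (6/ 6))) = 4292891/ 15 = 286192.73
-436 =-436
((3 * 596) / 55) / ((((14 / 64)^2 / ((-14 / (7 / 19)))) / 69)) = -4800651264 / 2695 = -1781317.72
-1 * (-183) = 183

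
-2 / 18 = -1 / 9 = -0.11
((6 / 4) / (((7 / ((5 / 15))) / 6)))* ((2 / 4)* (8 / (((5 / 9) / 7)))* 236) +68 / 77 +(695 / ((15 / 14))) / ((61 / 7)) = 364458098 / 70455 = 5172.92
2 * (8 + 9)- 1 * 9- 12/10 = 119/5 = 23.80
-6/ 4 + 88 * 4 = 701/ 2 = 350.50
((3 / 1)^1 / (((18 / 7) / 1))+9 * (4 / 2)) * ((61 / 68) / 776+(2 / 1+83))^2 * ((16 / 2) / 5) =462720529384463 / 2088346368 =221572.69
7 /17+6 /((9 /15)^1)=177 /17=10.41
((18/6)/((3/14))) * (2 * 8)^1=224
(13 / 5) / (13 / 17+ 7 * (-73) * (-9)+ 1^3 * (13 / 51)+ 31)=663 / 1180910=0.00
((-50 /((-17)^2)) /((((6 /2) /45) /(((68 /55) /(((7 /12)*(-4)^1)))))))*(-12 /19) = -21600 /24871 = -0.87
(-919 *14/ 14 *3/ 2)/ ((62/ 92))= -63411/ 31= -2045.52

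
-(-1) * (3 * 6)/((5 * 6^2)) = 1/10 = 0.10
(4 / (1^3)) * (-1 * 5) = -20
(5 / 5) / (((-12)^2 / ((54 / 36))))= 1 / 96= 0.01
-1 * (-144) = 144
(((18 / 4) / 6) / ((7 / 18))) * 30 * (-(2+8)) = -4050 / 7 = -578.57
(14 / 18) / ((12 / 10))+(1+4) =305 / 54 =5.65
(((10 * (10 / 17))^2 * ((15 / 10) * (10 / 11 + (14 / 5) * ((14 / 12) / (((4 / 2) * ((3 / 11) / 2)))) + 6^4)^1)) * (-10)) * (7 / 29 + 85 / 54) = -9209884285000 / 7467471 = -1233333.79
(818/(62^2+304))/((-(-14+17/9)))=3681/226066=0.02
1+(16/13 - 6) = -49/13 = -3.77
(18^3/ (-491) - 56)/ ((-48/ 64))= 133312/ 1473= 90.50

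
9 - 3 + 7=13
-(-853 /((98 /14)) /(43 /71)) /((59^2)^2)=60563 /3647325661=0.00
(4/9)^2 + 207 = 16783/81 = 207.20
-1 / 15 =-0.07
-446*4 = -1784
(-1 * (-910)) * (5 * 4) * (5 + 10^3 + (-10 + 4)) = 18181800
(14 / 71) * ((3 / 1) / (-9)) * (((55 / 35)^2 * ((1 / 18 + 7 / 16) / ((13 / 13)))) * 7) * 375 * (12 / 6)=-15125 / 36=-420.14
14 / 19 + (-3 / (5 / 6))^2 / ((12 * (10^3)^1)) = 350513 / 475000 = 0.74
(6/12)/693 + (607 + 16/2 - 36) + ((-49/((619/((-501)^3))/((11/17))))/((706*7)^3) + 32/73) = 108546941055822534505/187331050395071352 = 579.44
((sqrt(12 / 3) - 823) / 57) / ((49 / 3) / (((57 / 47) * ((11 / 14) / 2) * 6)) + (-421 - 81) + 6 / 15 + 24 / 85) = 6908715 / 237718946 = 0.03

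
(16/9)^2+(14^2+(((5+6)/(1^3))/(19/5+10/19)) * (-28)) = 1420064/11097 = 127.97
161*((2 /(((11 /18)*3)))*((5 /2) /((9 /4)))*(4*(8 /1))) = 6244.85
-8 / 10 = -4 / 5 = -0.80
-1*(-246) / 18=41 / 3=13.67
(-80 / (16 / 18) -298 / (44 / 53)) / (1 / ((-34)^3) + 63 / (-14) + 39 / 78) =194102804 / 1729387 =112.24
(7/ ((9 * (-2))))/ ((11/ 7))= -49/ 198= -0.25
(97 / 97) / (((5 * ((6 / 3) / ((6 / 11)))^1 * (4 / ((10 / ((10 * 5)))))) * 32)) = 3 / 35200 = 0.00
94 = 94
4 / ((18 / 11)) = 22 / 9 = 2.44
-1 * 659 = -659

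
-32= -32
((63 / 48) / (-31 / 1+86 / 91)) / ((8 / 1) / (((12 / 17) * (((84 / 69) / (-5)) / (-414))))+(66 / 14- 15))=-343 / 151278320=-0.00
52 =52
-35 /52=-0.67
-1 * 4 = -4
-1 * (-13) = 13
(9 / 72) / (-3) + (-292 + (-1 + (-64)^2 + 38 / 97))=8854199 / 2328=3803.35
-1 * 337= -337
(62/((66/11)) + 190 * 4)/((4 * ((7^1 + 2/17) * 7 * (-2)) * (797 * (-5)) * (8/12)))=39287/54004720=0.00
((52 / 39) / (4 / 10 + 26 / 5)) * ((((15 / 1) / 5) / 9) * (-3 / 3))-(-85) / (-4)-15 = -9155 / 252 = -36.33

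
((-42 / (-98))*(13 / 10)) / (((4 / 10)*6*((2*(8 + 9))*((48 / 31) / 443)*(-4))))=-178529 / 365568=-0.49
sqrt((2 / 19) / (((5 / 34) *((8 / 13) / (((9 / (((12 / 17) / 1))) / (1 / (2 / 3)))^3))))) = 289 *sqrt(1235) / 380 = 26.73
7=7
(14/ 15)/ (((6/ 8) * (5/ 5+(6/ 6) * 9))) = 0.12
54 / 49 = 1.10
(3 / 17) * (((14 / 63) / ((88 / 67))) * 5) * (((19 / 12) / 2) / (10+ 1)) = 6365 / 592416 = 0.01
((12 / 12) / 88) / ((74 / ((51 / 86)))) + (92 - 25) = 67.00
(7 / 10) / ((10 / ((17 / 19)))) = 119 / 1900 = 0.06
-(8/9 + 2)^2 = -676/81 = -8.35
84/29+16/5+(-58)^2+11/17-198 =7820813/2465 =3172.74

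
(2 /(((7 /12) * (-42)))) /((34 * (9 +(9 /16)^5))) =-2097152 /7910362089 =-0.00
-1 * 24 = -24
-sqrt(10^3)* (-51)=1612.76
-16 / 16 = -1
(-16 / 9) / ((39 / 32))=-512 / 351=-1.46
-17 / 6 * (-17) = 289 / 6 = 48.17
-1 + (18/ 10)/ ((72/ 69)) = 0.72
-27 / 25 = -1.08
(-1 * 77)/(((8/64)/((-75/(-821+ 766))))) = -840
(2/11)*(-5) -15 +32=16.09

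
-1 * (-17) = 17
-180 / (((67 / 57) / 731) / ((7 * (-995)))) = 52237917900 / 67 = 779670416.42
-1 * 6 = -6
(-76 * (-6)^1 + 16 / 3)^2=1915456 / 9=212828.44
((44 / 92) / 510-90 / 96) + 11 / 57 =-1325773 / 1782960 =-0.74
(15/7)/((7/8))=120/49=2.45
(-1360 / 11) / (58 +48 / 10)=-3400 / 1727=-1.97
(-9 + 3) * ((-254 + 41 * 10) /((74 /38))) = -17784 /37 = -480.65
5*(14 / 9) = 70 / 9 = 7.78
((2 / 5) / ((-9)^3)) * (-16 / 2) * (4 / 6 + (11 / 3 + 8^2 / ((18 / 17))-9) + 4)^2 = 4631104 / 295245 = 15.69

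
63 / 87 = 21 / 29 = 0.72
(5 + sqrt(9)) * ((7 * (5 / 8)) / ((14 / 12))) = 30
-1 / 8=-0.12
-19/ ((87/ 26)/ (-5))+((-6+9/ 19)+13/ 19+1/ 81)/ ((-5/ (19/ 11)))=3883507/ 129195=30.06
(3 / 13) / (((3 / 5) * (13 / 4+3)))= 4 / 65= 0.06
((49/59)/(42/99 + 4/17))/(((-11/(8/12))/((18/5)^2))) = -269892/272875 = -0.99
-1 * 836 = -836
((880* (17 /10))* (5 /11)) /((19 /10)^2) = 68000 /361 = 188.37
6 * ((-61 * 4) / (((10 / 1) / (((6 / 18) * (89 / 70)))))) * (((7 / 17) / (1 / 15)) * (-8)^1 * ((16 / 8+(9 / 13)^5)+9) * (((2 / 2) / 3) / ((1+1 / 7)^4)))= 6750958834361 / 1009916960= 6684.67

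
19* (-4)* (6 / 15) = -30.40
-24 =-24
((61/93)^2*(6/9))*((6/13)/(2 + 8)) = 0.01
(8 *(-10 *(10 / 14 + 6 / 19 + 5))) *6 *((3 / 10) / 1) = -115488 / 133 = -868.33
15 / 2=7.50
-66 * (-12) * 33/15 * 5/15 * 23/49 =66792/245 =272.62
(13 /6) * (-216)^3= -21835008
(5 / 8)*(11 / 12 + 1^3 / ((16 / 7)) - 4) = -635 / 384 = -1.65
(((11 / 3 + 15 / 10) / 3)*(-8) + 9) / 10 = -43 / 90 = -0.48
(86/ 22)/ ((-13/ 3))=-129/ 143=-0.90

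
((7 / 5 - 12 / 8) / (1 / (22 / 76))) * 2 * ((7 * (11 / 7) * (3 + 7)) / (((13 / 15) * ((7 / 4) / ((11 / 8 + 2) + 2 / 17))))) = -45375 / 3094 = -14.67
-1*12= -12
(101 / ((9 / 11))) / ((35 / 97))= 107767 / 315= 342.12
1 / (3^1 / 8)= 8 / 3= 2.67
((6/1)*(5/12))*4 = 10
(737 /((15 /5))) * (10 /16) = 3685 /24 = 153.54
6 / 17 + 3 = 57 / 17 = 3.35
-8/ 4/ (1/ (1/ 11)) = -2/ 11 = -0.18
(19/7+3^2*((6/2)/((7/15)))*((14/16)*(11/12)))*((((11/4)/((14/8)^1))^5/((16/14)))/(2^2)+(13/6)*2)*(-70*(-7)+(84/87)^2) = 68697619973191/443079168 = 155045.93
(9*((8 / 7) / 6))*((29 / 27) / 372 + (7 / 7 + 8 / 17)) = 251593 / 99603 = 2.53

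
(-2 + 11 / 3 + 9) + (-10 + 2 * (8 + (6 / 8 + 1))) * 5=349 / 6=58.17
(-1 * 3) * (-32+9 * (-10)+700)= -1734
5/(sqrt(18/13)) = 5 * sqrt(26)/6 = 4.25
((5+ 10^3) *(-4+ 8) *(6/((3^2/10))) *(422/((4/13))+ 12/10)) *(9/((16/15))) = 620803575/2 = 310401787.50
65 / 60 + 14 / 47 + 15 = 9239 / 564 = 16.38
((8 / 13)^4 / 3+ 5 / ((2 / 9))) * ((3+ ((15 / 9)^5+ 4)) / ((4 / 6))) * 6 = 4030.21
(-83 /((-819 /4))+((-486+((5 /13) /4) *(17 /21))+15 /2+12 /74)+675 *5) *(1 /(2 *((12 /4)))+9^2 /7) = 173126211005 /5090904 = 34006.97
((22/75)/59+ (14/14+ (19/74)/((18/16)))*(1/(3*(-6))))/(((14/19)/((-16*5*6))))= 85016488/2062935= 41.21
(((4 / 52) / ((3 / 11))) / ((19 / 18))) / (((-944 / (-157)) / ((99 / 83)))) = 512919 / 9676472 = 0.05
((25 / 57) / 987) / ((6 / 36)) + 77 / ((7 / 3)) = 33.00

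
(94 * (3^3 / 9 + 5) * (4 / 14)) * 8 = 12032 / 7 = 1718.86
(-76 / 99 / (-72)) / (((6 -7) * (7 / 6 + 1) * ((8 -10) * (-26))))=-19 / 200772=-0.00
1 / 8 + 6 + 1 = 7.12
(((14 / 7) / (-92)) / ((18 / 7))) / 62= -7 / 51336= -0.00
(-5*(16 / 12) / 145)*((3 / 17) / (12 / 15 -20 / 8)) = 40 / 8381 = 0.00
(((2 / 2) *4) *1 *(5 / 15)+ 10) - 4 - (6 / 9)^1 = 20 / 3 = 6.67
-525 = -525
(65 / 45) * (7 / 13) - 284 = -2549 / 9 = -283.22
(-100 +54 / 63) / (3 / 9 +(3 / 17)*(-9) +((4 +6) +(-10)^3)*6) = 17697 / 1060514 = 0.02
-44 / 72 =-11 / 18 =-0.61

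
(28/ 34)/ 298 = 7/ 2533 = 0.00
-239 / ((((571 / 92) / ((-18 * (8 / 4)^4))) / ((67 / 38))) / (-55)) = -1075464.31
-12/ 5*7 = -84/ 5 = -16.80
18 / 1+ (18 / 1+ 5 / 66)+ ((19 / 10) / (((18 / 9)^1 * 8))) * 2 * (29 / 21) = 224247 / 6160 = 36.40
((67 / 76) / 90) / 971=67 / 6641640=0.00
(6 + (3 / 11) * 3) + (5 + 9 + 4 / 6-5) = 16.48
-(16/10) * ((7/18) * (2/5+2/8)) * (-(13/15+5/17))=26936/57375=0.47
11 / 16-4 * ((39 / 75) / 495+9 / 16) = -310207 / 198000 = -1.57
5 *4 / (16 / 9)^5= 295245 / 262144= 1.13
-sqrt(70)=-8.37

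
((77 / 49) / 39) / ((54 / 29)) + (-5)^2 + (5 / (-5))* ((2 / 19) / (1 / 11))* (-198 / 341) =223101673 / 8683038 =25.69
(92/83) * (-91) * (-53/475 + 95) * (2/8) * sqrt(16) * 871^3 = -249339172793989824/39425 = -6324392461483.57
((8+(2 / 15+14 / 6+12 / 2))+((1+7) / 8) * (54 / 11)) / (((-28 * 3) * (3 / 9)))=-3527 / 4620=-0.76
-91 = -91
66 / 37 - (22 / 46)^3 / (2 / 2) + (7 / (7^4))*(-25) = 1.60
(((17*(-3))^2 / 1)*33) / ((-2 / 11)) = -944163 / 2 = -472081.50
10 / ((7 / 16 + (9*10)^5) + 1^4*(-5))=160 / 94478399927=0.00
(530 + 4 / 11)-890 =-3956 / 11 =-359.64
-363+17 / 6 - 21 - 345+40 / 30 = -4349 / 6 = -724.83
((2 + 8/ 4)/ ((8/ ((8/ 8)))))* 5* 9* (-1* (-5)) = 225/ 2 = 112.50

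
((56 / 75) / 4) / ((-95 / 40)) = -112 / 1425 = -0.08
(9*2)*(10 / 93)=60 / 31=1.94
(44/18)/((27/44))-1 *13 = -2191/243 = -9.02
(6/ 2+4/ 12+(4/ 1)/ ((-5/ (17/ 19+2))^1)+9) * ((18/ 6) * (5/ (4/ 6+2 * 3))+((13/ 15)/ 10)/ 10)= 483637/ 21375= 22.63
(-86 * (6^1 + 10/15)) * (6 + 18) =-13760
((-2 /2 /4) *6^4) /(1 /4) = -1296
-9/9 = -1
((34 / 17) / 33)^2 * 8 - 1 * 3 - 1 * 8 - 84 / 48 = -55411 / 4356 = -12.72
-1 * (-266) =266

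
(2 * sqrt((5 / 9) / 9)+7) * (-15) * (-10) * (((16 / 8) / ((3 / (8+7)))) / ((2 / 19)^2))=90250 * sqrt(5) / 3+947625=1014893.38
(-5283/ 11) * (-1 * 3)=1440.82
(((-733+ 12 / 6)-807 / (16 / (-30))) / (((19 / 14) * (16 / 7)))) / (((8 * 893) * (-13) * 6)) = -306593 / 677594112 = -0.00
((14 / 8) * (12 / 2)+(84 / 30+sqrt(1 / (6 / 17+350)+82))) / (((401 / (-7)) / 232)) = -107996 / 2005-812 * sqrt(727241001) / 597089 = -90.54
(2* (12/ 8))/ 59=3/ 59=0.05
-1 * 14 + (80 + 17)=83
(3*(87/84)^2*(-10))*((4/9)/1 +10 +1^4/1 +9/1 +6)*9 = -214455/28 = -7659.11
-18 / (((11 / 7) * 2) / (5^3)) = -7875 / 11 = -715.91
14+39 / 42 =209 / 14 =14.93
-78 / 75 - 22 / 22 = -51 / 25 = -2.04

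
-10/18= -0.56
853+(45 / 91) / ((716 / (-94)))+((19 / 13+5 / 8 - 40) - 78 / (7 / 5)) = 98946857 / 130312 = 759.31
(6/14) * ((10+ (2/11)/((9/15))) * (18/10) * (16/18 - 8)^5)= -73014444032/505197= -144526.68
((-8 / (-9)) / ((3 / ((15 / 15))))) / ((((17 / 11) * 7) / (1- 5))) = -352 / 3213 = -0.11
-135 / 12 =-45 / 4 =-11.25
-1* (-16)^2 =-256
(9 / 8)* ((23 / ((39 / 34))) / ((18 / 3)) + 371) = 21899 / 52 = 421.13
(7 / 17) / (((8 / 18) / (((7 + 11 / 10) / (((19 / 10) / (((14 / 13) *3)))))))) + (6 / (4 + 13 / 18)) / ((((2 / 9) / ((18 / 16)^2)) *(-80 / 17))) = 603194283 / 53747200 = 11.22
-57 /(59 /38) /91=-2166 /5369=-0.40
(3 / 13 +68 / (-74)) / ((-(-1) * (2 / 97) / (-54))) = 866889 / 481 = 1802.26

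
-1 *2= -2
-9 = -9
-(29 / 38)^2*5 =-4205 / 1444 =-2.91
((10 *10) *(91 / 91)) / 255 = 20 / 51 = 0.39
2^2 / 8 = 1 / 2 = 0.50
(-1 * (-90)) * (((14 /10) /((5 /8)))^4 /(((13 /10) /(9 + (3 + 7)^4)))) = 3543604936704 /203125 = 17445439.69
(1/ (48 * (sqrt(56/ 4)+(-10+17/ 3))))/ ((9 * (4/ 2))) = -13/ 12384 - sqrt(14)/ 4128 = -0.00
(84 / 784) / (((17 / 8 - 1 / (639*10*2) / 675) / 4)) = 0.20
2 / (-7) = -2 / 7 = -0.29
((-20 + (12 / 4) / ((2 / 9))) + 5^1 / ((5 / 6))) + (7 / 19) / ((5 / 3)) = -53 / 190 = -0.28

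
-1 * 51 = -51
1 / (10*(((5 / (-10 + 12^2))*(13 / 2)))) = 134 / 325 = 0.41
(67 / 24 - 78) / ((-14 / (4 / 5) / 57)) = 6859 / 28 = 244.96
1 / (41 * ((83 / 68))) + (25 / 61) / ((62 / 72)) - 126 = -125.50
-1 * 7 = -7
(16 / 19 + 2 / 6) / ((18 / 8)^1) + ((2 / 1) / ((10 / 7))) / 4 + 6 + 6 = 132071 / 10260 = 12.87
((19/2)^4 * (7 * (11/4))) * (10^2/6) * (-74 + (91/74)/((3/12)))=-53434868025/296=-180523202.79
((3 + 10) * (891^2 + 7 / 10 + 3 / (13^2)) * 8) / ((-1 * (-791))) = 766662916 / 7345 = 104378.89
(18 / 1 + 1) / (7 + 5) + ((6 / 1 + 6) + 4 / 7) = 1189 / 84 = 14.15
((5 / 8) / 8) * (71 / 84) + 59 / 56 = 6019 / 5376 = 1.12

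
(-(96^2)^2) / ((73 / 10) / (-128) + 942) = -108716359680 / 1205687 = -90169.64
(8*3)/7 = 24/7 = 3.43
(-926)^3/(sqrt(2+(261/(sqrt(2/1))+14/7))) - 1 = -794022776 * sqrt(2)/sqrt(8+261 * sqrt(2)) - 1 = -57824793.53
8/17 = 0.47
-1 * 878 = -878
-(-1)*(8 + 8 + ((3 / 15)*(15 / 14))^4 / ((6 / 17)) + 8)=1844427 / 76832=24.01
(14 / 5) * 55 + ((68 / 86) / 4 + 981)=97627 / 86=1135.20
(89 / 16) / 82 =89 / 1312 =0.07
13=13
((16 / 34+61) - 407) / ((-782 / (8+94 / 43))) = 1286406 / 285821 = 4.50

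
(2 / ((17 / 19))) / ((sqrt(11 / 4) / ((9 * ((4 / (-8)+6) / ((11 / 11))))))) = 342 * sqrt(11) / 17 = 66.72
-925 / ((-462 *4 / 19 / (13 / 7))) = 228475 / 12936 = 17.66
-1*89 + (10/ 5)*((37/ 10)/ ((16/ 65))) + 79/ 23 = -55.50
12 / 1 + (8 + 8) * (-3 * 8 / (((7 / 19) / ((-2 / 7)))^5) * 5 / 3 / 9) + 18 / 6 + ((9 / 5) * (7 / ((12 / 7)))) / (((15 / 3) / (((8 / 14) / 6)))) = 4460029247437 / 127113862050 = 35.09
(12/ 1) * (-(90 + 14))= -1248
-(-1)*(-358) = -358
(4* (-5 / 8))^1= -5 / 2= -2.50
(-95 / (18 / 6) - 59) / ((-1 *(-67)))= -272 / 201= -1.35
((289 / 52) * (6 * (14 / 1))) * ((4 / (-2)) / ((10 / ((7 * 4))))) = -169932 / 65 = -2614.34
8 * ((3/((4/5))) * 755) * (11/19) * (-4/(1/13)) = -12955800/19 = -681884.21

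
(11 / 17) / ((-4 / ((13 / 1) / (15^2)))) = -143 / 15300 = -0.01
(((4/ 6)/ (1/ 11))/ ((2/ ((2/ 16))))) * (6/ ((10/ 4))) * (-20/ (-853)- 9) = -84227/ 8530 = -9.87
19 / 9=2.11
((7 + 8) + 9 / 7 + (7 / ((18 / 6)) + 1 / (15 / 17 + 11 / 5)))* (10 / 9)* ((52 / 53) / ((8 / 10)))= 33873775 / 1312227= 25.81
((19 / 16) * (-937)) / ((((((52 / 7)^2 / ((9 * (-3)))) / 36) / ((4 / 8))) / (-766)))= -81188462943 / 10816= -7506329.78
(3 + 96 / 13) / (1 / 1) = 135 / 13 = 10.38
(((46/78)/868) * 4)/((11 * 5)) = 23/465465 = 0.00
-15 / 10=-3 / 2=-1.50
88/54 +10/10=71/27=2.63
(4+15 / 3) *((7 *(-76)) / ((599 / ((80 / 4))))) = -95760 / 599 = -159.87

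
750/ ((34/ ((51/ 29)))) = 1125/ 29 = 38.79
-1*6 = -6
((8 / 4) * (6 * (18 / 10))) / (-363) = -36 / 605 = -0.06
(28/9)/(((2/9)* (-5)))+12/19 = -206/95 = -2.17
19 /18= 1.06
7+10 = 17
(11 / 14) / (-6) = -0.13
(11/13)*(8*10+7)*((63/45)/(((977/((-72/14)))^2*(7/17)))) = 21084624/3040174865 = 0.01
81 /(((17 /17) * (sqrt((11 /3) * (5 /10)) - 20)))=-9720 /2389 - 81 * sqrt(66) /2389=-4.34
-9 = -9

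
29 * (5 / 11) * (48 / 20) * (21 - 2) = 6612 / 11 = 601.09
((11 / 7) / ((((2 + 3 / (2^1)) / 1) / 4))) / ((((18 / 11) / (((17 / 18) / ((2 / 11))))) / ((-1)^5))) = -5.70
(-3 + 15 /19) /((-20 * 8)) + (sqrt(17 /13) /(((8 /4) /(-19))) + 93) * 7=989541 /1520 - 133 * sqrt(221) /26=574.97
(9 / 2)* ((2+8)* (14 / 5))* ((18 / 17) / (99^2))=28 / 2057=0.01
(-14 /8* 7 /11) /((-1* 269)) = 49 /11836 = 0.00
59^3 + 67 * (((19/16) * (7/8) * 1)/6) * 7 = 157793449/768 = 205460.22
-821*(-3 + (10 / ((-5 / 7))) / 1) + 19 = 13976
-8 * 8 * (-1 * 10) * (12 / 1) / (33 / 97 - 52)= -744960 / 5011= -148.66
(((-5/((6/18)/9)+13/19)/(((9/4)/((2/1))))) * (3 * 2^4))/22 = -14848/57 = -260.49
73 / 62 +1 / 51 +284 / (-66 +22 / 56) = -18191179 / 5808594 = -3.13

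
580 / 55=116 / 11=10.55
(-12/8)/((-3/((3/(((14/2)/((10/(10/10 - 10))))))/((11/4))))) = -20/231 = -0.09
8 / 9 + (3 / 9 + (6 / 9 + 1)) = 26 / 9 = 2.89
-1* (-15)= 15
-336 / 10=-168 / 5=-33.60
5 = 5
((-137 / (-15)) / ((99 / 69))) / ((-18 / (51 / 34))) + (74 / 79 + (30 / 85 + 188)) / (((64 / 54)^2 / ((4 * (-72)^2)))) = 2794340.61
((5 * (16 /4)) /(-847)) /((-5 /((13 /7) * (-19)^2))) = 18772 /5929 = 3.17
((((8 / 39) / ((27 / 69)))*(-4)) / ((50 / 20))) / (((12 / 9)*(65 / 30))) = -736 / 2535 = -0.29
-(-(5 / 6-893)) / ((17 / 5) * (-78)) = 26765 / 7956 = 3.36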